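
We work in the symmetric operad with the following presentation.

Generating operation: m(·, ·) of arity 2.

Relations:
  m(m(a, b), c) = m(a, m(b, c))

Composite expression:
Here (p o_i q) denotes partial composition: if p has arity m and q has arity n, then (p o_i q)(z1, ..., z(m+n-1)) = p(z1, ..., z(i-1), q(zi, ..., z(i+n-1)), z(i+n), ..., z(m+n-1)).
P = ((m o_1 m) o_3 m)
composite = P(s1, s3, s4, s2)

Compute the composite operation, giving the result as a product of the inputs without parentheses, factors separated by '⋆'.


Associativity of m dissolves the nesting; only the s-input order survives.
m(s1, s3) linearizes to s1 ⋆ s3
m(s4, s2) linearizes to s4 ⋆ s2
m(m(s1, s3), m(s4, s2)) linearizes to s1 ⋆ s3 ⋆ s4 ⋆ s2

s1 ⋆ s3 ⋆ s4 ⋆ s2


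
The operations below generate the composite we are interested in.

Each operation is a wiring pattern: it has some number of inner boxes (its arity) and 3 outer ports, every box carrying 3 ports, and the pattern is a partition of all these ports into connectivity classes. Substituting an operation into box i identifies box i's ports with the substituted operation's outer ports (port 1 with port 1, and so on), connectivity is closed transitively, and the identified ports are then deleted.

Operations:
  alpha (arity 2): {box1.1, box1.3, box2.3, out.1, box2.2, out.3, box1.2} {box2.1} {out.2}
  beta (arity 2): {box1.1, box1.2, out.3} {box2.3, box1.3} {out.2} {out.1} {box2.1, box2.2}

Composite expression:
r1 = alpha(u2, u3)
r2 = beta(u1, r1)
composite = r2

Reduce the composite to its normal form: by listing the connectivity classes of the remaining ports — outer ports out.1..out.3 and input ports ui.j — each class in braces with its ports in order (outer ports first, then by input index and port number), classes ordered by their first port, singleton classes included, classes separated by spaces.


{out.1} {out.2} {out.3, u1.1, u1.2} {u1.3, u2.1, u2.2, u2.3, u3.2, u3.3} {u3.1}

After gluing at beta, chains via deleted ports link the u-ports.
after alpha, the pattern on (u2, u3) reads {out.1, out.3, u2.1, u2.2, u2.3, u3.2, u3.3} {out.2} {u3.1} (out.j = its outer ports)
after beta, the pattern on (u1, u2, u3) reads {out.1} {out.2} {out.3, u1.1, u1.2} {u1.3, u2.1, u2.2, u2.3, u3.2, u3.3} {u3.1} (out.j = its outer ports)


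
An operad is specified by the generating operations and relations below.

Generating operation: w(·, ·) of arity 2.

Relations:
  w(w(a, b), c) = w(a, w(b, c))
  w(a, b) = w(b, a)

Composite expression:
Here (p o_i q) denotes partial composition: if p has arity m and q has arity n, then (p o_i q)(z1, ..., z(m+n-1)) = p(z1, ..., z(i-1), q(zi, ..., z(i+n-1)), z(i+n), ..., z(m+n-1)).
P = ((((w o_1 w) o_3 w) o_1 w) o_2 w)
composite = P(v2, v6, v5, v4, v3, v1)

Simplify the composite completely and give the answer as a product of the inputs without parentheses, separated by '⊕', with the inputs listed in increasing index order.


Both nesting and order wash out for w; what remains is which v's occur.
w(v6, v5) spells out as v6 ⊕ v5
w(v2, w(v6, v5)) spells out as v2 ⊕ v6 ⊕ v5
w(w(v2, w(v6, v5)), v4) spells out as v2 ⊕ v6 ⊕ v5 ⊕ v4
w(v3, v1) spells out as v3 ⊕ v1
w(w(w(v2, w(v6, v5)), v4), w(v3, v1)) spells out as v2 ⊕ v6 ⊕ v5 ⊕ v4 ⊕ v3 ⊕ v1
putting the inputs in ascending order: v1 ⊕ v2 ⊕ v3 ⊕ v4 ⊕ v5 ⊕ v6

v1 ⊕ v2 ⊕ v3 ⊕ v4 ⊕ v5 ⊕ v6


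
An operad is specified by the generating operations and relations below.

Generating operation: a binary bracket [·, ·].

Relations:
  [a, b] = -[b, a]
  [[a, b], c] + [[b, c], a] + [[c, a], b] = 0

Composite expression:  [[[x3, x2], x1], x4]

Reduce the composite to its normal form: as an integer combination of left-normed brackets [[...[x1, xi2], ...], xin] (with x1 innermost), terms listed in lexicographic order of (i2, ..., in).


[[[x1, x2], x3], x4] - [[[x1, x3], x2], x4]

Antisymmetry and Jacobi reduce to x1-anchored left-normed brackets.
Composite bracket: [[[x3, x2], x1], x4]
The bracket unfolds into 8 signed words via [a, b] = ab - ba (2^3 = 8).
Keep just the words that open with x1:
  the word x1x2x3x4 carries sign +1 and contributes +[[[x1, x2], x3], x4]
  the word x1x3x2x4 carries sign -1 and contributes -[[[x1, x3], x2], x4]


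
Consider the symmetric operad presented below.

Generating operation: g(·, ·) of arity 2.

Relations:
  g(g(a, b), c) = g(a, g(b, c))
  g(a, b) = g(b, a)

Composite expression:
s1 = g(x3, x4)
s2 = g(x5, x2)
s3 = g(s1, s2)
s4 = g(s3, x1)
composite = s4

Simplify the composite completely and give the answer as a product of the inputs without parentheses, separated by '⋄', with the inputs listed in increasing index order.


x1 ⋄ x2 ⋄ x3 ⋄ x4 ⋄ x5

With g associative and commutative, the x-input set is all that matters.
g(x3, x4) collapses to x3 ⋄ x4
g(x5, x2) collapses to x5 ⋄ x2
g(g(x3, x4), g(x5, x2)) collapses to x3 ⋄ x4 ⋄ x5 ⋄ x2
g(g(g(x3, x4), g(x5, x2)), x1) collapses to x3 ⋄ x4 ⋄ x5 ⋄ x2 ⋄ x1
commutativity sorts the factors: x1 ⋄ x2 ⋄ x3 ⋄ x4 ⋄ x5


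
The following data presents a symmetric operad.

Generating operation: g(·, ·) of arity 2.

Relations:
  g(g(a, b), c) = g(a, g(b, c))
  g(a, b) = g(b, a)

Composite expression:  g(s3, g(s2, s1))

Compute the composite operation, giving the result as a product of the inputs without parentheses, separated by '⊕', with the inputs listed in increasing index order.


With g associative and commutative, the s-input set is all that matters.
g(s2, s1) flattens to s2 ⊕ s1
g(s3, g(s2, s1)) flattens to s3 ⊕ s2 ⊕ s1
putting the inputs in ascending order: s1 ⊕ s2 ⊕ s3

s1 ⊕ s2 ⊕ s3


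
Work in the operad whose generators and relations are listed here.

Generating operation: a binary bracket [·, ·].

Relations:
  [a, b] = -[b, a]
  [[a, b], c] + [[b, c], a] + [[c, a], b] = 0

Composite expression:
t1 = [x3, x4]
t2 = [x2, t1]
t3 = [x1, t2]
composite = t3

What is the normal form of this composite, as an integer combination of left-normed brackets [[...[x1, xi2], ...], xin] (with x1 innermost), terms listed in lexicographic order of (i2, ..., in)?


[[[x1, x2], x3], x4] - [[[x1, x2], x4], x3] - [[[x1, x3], x4], x2] + [[[x1, x4], x3], x2]

Skip Jacobi rewriting: expand, keep x1-initial words, read off terms.
Composite bracket: [x1, [x2, [x3, x4]]]
Each bracket splits as ab - ba, giving 8 signed words (2^3 = 8).
Collect the words opening with x1:
  word x1x2x3x4 has sign +1, contributing +[[[x1, x2], x3], x4]
  word x1x2x4x3 has sign -1, contributing -[[[x1, x2], x4], x3]
  word x1x3x4x2 has sign -1, contributing -[[[x1, x3], x4], x2]
  word x1x4x3x2 has sign +1, contributing +[[[x1, x4], x3], x2]


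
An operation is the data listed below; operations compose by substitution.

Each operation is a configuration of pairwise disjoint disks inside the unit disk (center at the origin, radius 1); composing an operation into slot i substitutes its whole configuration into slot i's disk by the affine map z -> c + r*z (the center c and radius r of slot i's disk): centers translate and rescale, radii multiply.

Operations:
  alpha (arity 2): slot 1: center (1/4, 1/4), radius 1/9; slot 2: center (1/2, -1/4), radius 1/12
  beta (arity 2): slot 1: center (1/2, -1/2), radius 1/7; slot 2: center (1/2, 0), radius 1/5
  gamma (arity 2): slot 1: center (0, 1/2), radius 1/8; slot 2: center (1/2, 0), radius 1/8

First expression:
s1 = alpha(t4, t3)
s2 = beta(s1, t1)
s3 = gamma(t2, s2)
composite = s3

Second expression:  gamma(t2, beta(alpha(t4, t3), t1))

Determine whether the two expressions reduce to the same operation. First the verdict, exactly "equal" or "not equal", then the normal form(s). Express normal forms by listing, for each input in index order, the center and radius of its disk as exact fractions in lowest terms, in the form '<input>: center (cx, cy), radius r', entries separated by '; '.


equal; the common form is t1: center (9/16, 0), radius 1/40; t2: center (0, 1/2), radius 1/8; t3: center (4/7, -15/224), radius 1/672; t4: center (127/224, -13/224), radius 1/504

In normal form, the first expression is t1: center (9/16, 0), radius 1/40; t2: center (0, 1/2), radius 1/8; t3: center (4/7, -15/224), radius 1/672; t4: center (127/224, -13/224), radius 1/504
In normal form, the second expression is t1: center (9/16, 0), radius 1/40; t2: center (0, 1/2), radius 1/8; t3: center (4/7, -15/224), radius 1/672; t4: center (127/224, -13/224), radius 1/504
One common form — equal.


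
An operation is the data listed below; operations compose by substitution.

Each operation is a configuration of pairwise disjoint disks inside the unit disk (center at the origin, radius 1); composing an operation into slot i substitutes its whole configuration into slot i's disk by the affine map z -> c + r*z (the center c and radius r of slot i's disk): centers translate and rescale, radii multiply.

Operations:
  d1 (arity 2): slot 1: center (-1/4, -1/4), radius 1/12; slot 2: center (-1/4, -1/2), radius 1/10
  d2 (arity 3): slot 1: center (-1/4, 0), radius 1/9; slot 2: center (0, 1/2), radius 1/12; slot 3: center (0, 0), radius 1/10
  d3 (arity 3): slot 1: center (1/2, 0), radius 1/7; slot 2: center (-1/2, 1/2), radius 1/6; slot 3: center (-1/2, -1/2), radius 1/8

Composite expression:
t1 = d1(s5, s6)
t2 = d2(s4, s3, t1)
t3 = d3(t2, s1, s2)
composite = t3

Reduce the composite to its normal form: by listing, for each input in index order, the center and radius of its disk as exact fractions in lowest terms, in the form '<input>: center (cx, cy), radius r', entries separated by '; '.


s1: center (-1/2, 1/2), radius 1/6; s2: center (-1/2, -1/2), radius 1/8; s3: center (1/2, 1/14), radius 1/84; s4: center (13/28, 0), radius 1/63; s5: center (139/280, -1/280), radius 1/840; s6: center (139/280, -1/140), radius 1/700

Below d3, radii multiply path by path; the s-disk centers shift.
s4: after 2 affine steps, its disk has center (13/28, 0), radius 1/63
s3: after 2 affine steps, its disk has center (1/2, 1/14), radius 1/84
s5: after 3 affine steps, its disk has center (139/280, -1/280), radius 1/840
s6: after 3 affine steps, its disk has center (139/280, -1/140), radius 1/700
s1: after 1 affine step, its disk has center (-1/2, 1/2), radius 1/6
s2: after 1 affine step, its disk has center (-1/2, -1/2), radius 1/8


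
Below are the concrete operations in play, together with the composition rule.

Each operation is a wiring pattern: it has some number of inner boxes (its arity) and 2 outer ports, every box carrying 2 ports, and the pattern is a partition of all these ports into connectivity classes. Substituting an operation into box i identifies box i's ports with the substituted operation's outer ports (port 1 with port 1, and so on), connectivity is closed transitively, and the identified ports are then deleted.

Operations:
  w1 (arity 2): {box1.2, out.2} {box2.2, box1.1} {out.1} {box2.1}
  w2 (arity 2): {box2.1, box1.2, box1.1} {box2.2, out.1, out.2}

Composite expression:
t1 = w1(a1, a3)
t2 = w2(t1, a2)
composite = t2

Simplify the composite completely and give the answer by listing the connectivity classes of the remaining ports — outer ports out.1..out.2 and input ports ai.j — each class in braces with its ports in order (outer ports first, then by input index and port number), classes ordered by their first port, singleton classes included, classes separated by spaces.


Connectivity passes through glued w2-boundaries; trace each wire chain.
w1 over (a1, a3) gives {out.1} {out.2, a1.2} {a1.1, a3.2} {a3.1}, out.j being that stage's outer ports
w2 over (a1, a3, a2) gives {out.1, out.2, a2.2} {a1.1, a3.2} {a1.2, a2.1} {a3.1}, out.j being that stage's outer ports

{out.1, out.2, a2.2} {a1.1, a3.2} {a1.2, a2.1} {a3.1}


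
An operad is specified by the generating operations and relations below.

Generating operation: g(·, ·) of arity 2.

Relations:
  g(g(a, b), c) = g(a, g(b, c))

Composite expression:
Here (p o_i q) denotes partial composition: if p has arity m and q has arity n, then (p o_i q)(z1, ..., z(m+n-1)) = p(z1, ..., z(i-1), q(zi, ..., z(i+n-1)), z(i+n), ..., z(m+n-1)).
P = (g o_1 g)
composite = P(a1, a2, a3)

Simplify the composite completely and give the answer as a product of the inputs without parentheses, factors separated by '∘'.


a1 ∘ a2 ∘ a3

Key point: g is associative — brackets drop, the a-order remains.
g(a1, a2) unparenthesizes to a1 ∘ a2
g(g(a1, a2), a3) unparenthesizes to a1 ∘ a2 ∘ a3


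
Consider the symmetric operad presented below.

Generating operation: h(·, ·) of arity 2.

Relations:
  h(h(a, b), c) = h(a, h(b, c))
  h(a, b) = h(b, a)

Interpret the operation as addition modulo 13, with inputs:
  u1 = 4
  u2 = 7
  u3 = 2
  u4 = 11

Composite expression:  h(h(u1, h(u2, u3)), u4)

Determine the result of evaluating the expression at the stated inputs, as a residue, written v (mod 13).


h(u2, u3) = 9
h(u1, h(u2, u3)) = 0
h(h(u1, h(u2, u3)), u4) = 11

11 (mod 13)


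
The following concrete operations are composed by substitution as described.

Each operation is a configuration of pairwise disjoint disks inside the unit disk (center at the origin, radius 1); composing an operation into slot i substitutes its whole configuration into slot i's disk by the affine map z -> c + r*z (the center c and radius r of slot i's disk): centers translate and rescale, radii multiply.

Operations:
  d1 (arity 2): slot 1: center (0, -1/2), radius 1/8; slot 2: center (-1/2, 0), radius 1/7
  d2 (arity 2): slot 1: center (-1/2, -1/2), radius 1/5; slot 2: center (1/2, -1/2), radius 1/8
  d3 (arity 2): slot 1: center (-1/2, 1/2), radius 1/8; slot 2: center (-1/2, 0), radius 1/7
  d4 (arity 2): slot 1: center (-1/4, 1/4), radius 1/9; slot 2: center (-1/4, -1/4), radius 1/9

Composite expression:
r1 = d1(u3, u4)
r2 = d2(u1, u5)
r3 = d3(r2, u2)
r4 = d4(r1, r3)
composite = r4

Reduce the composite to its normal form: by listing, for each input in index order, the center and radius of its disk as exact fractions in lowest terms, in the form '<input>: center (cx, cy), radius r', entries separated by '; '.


u1: center (-5/16, -29/144), radius 1/360; u2: center (-11/36, -1/4), radius 1/63; u3: center (-1/4, 7/36), radius 1/72; u4: center (-11/36, 1/4), radius 1/63; u5: center (-43/144, -29/144), radius 1/576

Follow each u-input down from d4: c' goes to c + r*c', radius to r*r'.
u3 passes through 2 substitutions, ending at center (-1/4, 7/36), radius 1/72
u4 passes through 2 substitutions, ending at center (-11/36, 1/4), radius 1/63
u1 passes through 3 substitutions, ending at center (-5/16, -29/144), radius 1/360
u5 passes through 3 substitutions, ending at center (-43/144, -29/144), radius 1/576
u2 passes through 2 substitutions, ending at center (-11/36, -1/4), radius 1/63


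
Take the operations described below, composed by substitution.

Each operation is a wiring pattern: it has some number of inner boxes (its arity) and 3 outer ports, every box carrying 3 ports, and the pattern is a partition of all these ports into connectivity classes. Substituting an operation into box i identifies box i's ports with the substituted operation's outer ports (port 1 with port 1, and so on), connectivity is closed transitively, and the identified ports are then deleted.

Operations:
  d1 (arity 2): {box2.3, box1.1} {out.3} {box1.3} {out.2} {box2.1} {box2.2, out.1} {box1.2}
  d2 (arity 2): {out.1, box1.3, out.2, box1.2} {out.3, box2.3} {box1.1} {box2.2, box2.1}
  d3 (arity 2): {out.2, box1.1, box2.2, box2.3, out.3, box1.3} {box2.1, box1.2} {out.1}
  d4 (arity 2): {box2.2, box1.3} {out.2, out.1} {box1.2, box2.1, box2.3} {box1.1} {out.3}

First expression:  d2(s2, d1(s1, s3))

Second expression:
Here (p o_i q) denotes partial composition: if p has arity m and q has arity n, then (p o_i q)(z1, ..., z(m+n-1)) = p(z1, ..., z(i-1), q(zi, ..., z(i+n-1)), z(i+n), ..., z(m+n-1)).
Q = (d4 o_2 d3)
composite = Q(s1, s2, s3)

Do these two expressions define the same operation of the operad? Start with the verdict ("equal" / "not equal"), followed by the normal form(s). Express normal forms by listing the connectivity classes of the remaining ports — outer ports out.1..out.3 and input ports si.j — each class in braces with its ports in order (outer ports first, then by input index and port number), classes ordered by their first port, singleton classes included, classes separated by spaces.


not equal; the first gives {out.1, out.2, s2.2, s2.3} {out.3} {s1.1, s3.3} {s1.2} {s1.3} {s2.1} {s3.1} {s3.2} and the second {out.1, out.2} {out.3} {s1.1} {s1.2, s1.3, s2.1, s2.3, s3.2, s3.3} {s2.2, s3.1}


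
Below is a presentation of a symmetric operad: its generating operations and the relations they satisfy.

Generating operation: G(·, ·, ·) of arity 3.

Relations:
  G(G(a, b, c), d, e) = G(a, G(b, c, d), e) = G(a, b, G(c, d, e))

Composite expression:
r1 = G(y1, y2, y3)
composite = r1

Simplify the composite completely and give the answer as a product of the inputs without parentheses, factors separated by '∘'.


Under associativity of G, the answer is the y's in reading order.
G(y1, y2, y3) unparenthesizes to y1 ∘ y2 ∘ y3

y1 ∘ y2 ∘ y3


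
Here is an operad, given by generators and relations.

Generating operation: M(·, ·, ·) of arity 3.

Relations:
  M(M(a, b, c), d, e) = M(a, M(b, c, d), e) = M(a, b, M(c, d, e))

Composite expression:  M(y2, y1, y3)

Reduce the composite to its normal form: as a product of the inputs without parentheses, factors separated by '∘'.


y2 ∘ y1 ∘ y3

Under associativity of M, the answer is the y's in reading order.
M(y2, y1, y3) flattens to y2 ∘ y1 ∘ y3


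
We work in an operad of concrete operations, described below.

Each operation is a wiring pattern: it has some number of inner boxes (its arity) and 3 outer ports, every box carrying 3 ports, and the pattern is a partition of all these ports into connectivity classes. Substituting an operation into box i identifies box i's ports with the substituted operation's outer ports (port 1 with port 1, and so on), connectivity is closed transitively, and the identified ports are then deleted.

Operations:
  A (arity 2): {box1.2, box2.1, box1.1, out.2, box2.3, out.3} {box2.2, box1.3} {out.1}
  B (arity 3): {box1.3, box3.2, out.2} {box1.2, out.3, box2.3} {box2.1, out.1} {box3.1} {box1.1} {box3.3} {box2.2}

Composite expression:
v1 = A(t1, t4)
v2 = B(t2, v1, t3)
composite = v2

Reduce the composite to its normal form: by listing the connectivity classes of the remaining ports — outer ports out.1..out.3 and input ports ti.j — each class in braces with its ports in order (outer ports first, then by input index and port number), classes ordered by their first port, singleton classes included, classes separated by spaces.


{out.1} {out.2, t2.3, t3.2} {out.3, t1.1, t1.2, t2.2, t4.1, t4.3} {t1.3, t4.2} {t2.1} {t3.1} {t3.3}


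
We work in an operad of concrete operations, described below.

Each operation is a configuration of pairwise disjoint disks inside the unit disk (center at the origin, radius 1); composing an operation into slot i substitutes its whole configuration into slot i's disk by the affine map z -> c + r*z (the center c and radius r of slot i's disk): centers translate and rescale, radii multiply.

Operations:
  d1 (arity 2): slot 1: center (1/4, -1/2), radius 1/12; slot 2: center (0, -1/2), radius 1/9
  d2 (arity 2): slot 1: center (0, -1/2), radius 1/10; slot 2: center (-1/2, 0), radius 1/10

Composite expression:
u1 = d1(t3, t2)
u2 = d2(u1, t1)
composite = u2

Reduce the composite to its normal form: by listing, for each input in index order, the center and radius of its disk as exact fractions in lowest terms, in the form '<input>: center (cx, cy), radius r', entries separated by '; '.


t1: center (-1/2, 0), radius 1/10; t2: center (0, -11/20), radius 1/90; t3: center (1/40, -11/20), radius 1/120

Affine substitution under d2: radii multiply and t-centers shift.
t3: after 2 affine steps, its disk has center (1/40, -11/20), radius 1/120
t2: after 2 affine steps, its disk has center (0, -11/20), radius 1/90
t1: after 1 affine step, its disk has center (-1/2, 0), radius 1/10


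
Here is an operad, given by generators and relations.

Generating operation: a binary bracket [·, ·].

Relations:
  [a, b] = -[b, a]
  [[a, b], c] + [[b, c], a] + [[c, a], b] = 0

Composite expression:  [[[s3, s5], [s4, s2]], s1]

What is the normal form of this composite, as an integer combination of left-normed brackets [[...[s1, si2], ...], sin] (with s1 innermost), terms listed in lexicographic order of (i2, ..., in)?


-[[[[s1, s2], s4], s3], s5] + [[[[s1, s2], s4], s5], s3] + [[[[s1, s3], s5], s2], s4] - [[[[s1, s3], s5], s4], s2] + [[[[s1, s4], s2], s3], s5] - [[[[s1, s4], s2], s5], s3] - [[[[s1, s5], s3], s2], s4] + [[[[s1, s5], s3], s4], s2]

A multilinear Lie element is pinned by s1-initial words (s1 innermost).
Composite bracket: [[[s3, s5], [s4, s2]], s1]
Full expansion: 16 signed words from ab - ba (2^4 = 16).
Collect the words opening with s1:
  from s1s2s4s3s5, sign -1: term -[[[[s1, s2], s4], s3], s5]
  from s1s2s4s5s3, sign +1: term +[[[[s1, s2], s4], s5], s3]
  from s1s3s5s2s4, sign +1: term +[[[[s1, s3], s5], s2], s4]
  from s1s3s5s4s2, sign -1: term -[[[[s1, s3], s5], s4], s2]
  from s1s4s2s3s5, sign +1: term +[[[[s1, s4], s2], s3], s5]
  from s1s4s2s5s3, sign -1: term -[[[[s1, s4], s2], s5], s3]
  from s1s5s3s2s4, sign -1: term -[[[[s1, s5], s3], s2], s4]
  from s1s5s3s4s2, sign +1: term +[[[[s1, s5], s3], s4], s2]


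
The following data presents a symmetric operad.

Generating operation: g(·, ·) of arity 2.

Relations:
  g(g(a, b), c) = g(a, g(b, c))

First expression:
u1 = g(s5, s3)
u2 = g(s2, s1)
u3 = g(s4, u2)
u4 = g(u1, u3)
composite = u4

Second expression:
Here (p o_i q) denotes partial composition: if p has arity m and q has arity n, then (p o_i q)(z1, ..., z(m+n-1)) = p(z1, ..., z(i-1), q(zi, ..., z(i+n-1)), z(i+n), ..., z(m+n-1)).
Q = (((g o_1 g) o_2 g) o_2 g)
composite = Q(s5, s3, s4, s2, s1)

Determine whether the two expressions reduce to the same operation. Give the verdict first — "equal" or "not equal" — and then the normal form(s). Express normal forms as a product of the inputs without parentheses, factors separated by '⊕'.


Reducing the first expression gives s5 ⊕ s3 ⊕ s4 ⊕ s2 ⊕ s1
Reducing the second expression gives s5 ⊕ s3 ⊕ s4 ⊕ s2 ⊕ s1
One common form — equal.

equal; the common form is s5 ⊕ s3 ⊕ s4 ⊕ s2 ⊕ s1


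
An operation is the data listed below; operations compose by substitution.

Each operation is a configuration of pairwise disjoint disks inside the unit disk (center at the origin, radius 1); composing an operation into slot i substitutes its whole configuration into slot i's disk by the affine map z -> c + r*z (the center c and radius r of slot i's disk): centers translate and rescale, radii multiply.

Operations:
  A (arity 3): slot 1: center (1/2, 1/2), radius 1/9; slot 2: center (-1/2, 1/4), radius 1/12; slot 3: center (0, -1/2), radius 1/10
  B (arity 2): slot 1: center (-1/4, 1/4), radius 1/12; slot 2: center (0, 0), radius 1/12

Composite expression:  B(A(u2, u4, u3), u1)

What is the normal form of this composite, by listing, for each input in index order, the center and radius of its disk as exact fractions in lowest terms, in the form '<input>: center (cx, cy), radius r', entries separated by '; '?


u1: center (0, 0), radius 1/12; u2: center (-5/24, 7/24), radius 1/108; u3: center (-1/4, 5/24), radius 1/120; u4: center (-7/24, 13/48), radius 1/144

Nesting under B composes maps z -> c + r*z down each u-path.
tracing u2 down its 2-map path: center (-5/24, 7/24), radius 1/108
tracing u4 down its 2-map path: center (-7/24, 13/48), radius 1/144
tracing u3 down its 2-map path: center (-1/4, 5/24), radius 1/120
tracing u1 down its 1-map path: center (0, 0), radius 1/12


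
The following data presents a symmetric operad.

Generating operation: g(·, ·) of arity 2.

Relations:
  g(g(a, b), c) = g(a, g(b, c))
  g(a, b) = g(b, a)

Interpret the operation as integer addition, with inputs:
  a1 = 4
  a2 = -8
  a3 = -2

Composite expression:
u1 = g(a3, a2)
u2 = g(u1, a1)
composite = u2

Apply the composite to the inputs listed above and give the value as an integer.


-6

g(a3, a2) = -10
g(g(a3, a2), a1) = -6


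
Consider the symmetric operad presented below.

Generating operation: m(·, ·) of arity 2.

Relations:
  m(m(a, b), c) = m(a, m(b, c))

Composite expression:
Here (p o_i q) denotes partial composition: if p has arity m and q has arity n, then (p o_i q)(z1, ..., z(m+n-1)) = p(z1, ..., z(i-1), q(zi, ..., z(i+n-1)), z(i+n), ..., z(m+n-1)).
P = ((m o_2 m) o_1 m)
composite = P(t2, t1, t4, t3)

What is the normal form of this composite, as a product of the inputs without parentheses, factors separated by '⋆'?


t2 ⋆ t1 ⋆ t4 ⋆ t3

All parenthesizations of m agree; list the t-inputs left to right.
m(t2, t1) linearizes to t2 ⋆ t1
m(t4, t3) linearizes to t4 ⋆ t3
m(m(t2, t1), m(t4, t3)) linearizes to t2 ⋆ t1 ⋆ t4 ⋆ t3


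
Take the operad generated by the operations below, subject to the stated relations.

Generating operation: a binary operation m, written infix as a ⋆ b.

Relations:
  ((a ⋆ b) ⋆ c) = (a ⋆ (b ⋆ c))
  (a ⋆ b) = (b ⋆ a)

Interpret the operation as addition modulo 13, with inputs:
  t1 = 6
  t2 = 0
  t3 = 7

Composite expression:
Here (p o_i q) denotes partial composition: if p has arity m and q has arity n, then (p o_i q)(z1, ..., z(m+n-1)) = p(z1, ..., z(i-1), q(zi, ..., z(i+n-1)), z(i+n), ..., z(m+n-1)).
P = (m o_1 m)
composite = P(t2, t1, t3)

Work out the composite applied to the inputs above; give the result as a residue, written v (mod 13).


(t2 ⋆ t1) = 6
((t2 ⋆ t1) ⋆ t3) = 0

0 (mod 13)


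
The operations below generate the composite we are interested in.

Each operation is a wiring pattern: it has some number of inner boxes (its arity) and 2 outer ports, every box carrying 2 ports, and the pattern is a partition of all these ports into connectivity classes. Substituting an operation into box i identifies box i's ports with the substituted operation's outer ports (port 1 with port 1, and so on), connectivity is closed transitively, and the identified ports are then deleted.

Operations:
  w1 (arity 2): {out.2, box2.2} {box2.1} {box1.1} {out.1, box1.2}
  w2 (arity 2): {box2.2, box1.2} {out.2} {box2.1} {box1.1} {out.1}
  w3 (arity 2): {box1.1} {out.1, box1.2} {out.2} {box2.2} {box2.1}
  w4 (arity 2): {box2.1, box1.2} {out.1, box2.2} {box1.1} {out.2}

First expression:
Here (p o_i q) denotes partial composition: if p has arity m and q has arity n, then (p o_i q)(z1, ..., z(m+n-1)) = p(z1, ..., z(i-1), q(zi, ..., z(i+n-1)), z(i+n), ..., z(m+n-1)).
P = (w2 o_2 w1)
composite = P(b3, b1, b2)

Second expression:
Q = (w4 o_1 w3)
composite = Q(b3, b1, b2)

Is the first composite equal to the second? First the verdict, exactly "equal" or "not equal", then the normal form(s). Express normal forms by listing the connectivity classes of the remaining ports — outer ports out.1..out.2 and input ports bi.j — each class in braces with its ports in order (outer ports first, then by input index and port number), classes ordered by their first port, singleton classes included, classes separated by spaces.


Reducing the first expression gives {out.1} {out.2} {b1.1} {b1.2} {b2.1} {b2.2, b3.2} {b3.1}
Reducing the second expression gives {out.1, b2.2} {out.2} {b1.1} {b1.2} {b2.1} {b3.1} {b3.2}
No match — not equal.

not equal: they reduce to {out.1} {out.2} {b1.1} {b1.2} {b2.1} {b2.2, b3.2} {b3.1} and {out.1, b2.2} {out.2} {b1.1} {b1.2} {b2.1} {b3.1} {b3.2}


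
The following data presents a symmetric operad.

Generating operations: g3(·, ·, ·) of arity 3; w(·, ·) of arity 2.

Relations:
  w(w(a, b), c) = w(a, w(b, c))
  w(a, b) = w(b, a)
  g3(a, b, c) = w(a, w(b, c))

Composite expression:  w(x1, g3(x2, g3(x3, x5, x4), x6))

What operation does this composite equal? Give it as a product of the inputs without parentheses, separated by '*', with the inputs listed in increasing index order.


x1 * x2 * x3 * x4 * x5 * x6

Shape and order are irrelevant to w; the x-input set decides.
g3(x3, x5, x4) linearizes to x3 * x5 * x4
g3(x2, g3(x3, x5, x4), x6) linearizes to x2 * x3 * x5 * x4 * x6
w(x1, g3(x2, g3(x3, x5, x4), x6)) linearizes to x1 * x2 * x3 * x5 * x4 * x6
commutativity sorts the factors: x1 * x2 * x3 * x4 * x5 * x6


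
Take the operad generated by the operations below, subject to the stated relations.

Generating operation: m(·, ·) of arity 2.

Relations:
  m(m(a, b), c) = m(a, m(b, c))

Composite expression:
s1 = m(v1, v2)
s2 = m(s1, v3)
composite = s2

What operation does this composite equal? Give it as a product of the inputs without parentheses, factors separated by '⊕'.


v1 ⊕ v2 ⊕ v3

Key point: m is associative — brackets drop, the v-order remains.
m(v1, v2) reduces to v1 ⊕ v2
m(m(v1, v2), v3) reduces to v1 ⊕ v2 ⊕ v3


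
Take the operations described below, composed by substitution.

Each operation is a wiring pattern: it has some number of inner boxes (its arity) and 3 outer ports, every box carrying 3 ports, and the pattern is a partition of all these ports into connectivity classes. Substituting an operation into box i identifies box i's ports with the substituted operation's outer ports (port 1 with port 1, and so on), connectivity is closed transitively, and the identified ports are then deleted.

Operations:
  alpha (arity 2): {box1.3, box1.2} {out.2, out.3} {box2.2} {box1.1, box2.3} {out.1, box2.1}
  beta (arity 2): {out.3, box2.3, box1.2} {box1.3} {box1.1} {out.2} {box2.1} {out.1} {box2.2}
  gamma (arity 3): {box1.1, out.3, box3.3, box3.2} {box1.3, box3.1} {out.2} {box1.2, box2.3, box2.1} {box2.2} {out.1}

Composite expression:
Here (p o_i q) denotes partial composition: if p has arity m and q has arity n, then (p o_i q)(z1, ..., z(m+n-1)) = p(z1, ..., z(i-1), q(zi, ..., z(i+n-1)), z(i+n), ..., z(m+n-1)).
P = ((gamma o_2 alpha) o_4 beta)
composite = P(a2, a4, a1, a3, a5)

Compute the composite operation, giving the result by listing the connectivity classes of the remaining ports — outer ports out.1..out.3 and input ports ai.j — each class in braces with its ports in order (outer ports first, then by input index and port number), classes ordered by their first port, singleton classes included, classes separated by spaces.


{out.1} {out.2} {out.3, a2.1, a3.2, a5.3} {a1.1, a2.2} {a1.2} {a1.3, a4.1} {a2.3} {a3.1} {a3.3} {a4.2, a4.3} {a5.1} {a5.2}

After gluing at gamma, chains via deleted ports link the a-ports.
the subtree at alpha composes to {out.1, a1.1} {out.2, out.3} {a1.2} {a1.3, a4.1} {a4.2, a4.3} on (a4, a1); out.j = own outer ports
the subtree at beta composes to {out.1} {out.2} {out.3, a3.2, a5.3} {a3.1} {a3.3} {a5.1} {a5.2} on (a3, a5); out.j = own outer ports
the subtree at gamma composes to {out.1} {out.2} {out.3, a2.1, a3.2, a5.3} {a1.1, a2.2} {a1.2} {a1.3, a4.1} {a2.3} {a3.1} {a3.3} {a4.2, a4.3} {a5.1} {a5.2} on (a2, a4, a1, a3, a5); out.j = own outer ports


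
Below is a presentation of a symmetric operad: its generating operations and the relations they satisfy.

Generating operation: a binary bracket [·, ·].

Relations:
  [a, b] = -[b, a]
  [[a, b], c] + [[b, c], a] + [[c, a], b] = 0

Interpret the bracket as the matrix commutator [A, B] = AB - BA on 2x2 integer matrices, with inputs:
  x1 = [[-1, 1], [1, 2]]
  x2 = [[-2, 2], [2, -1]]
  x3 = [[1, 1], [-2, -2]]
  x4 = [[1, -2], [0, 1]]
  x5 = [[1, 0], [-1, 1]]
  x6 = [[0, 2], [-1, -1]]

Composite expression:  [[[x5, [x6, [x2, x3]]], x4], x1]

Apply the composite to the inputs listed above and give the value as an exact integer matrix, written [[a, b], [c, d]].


[[-68, -212], [8, 68]]


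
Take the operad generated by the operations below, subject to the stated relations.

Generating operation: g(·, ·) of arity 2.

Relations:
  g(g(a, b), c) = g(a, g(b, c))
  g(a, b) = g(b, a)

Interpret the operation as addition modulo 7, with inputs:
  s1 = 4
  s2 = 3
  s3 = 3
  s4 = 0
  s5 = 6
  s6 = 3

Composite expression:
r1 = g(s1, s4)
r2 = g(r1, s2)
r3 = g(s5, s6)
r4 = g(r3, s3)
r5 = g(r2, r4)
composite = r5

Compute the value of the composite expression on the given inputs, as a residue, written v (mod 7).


5 (mod 7)


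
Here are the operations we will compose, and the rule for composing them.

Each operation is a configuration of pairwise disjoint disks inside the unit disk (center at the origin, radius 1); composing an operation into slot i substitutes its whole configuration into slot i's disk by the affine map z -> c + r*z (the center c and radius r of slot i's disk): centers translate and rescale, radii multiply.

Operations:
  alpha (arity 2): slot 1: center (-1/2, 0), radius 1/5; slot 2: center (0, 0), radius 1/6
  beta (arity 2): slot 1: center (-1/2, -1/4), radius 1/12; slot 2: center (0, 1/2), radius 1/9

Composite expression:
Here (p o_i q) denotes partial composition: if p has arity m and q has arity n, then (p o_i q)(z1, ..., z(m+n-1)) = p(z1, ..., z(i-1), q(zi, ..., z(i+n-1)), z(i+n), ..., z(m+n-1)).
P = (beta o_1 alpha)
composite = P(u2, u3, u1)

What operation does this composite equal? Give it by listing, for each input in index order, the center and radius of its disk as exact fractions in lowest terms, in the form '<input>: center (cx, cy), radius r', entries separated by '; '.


u1: center (0, 1/2), radius 1/9; u2: center (-13/24, -1/4), radius 1/60; u3: center (-1/2, -1/4), radius 1/72

Below beta, radii multiply path by path; the u-disk centers shift.
input u2: composing its 2 substitution steps yields center (-13/24, -1/4), radius 1/60
input u3: composing its 2 substitution steps yields center (-1/2, -1/4), radius 1/72
input u1: composing its 1 substitution step yields center (0, 1/2), radius 1/9


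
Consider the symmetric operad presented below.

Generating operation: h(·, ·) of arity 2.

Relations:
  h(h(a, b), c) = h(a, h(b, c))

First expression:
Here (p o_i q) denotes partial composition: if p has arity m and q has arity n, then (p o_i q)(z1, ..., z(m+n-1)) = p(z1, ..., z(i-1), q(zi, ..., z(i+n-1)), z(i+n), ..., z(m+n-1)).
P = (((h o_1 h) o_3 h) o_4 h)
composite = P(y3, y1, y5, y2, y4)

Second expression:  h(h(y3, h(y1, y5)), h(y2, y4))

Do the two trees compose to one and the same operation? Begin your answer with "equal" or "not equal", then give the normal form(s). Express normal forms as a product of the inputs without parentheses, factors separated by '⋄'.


equal — both sides give y3 ⋄ y1 ⋄ y5 ⋄ y2 ⋄ y4

Normal form of the first expression: y3 ⋄ y1 ⋄ y5 ⋄ y2 ⋄ y4
Normal form of the second expression: y3 ⋄ y1 ⋄ y5 ⋄ y2 ⋄ y4
Identical normal forms: equal.


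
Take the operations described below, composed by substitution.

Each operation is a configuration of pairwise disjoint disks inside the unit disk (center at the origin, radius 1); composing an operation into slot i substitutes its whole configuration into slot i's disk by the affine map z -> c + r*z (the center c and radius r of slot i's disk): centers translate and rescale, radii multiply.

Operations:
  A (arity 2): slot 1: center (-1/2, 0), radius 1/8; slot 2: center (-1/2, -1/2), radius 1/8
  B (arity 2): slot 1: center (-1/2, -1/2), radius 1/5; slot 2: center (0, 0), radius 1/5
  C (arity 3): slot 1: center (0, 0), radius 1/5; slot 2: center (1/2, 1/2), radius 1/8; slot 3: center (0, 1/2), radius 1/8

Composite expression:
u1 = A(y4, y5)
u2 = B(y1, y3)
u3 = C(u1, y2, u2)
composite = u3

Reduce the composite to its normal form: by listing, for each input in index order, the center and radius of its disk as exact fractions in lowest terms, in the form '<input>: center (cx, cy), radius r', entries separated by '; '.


y1: center (-1/16, 7/16), radius 1/40; y2: center (1/2, 1/2), radius 1/8; y3: center (0, 1/2), radius 1/40; y4: center (-1/10, 0), radius 1/40; y5: center (-1/10, -1/10), radius 1/40

Each y-disk chains the slot maps above it in C; radii multiply.
y4: after 2 affine steps, its disk has center (-1/10, 0), radius 1/40
y5: after 2 affine steps, its disk has center (-1/10, -1/10), radius 1/40
y2: after 1 affine step, its disk has center (1/2, 1/2), radius 1/8
y1: after 2 affine steps, its disk has center (-1/16, 7/16), radius 1/40
y3: after 2 affine steps, its disk has center (0, 1/2), radius 1/40


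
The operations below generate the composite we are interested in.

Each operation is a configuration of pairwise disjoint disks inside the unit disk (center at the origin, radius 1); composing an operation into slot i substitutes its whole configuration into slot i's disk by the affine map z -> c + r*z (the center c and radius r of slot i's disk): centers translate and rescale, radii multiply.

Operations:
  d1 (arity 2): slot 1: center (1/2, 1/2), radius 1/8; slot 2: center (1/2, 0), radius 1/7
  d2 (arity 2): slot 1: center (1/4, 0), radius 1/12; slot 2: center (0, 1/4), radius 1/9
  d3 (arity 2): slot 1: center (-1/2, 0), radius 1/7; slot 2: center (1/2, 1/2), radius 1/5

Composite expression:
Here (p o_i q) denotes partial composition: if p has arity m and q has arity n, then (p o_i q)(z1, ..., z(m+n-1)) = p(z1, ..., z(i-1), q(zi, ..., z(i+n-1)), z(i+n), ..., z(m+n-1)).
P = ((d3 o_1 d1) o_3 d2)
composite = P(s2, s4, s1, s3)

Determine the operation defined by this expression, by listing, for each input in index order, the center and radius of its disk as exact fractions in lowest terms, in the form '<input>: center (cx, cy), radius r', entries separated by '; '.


Each s-disk chains the slot maps above it in d3; radii multiply.
tracing s2 down its 2-map path: center (-3/7, 1/14), radius 1/56
tracing s4 down its 2-map path: center (-3/7, 0), radius 1/49
tracing s1 down its 2-map path: center (11/20, 1/2), radius 1/60
tracing s3 down its 2-map path: center (1/2, 11/20), radius 1/45

s1: center (11/20, 1/2), radius 1/60; s2: center (-3/7, 1/14), radius 1/56; s3: center (1/2, 11/20), radius 1/45; s4: center (-3/7, 0), radius 1/49


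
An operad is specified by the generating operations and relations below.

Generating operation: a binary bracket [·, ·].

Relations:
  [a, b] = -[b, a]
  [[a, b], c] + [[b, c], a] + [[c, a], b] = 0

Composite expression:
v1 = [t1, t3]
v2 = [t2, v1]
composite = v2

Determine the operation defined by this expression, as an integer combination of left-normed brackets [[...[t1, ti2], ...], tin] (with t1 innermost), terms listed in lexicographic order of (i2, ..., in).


-[[t1, t3], t2]

Skip Jacobi rewriting: expand, keep t1-initial words, read off terms.
Composite bracket: [t2, [t1, t3]]
Applying ab - ba throughout gives 4 signed words (2^2 = 4).
Words beginning with t1 determine it all:
  word t1t3t2 has sign -1, contributing -[[t1, t3], t2]


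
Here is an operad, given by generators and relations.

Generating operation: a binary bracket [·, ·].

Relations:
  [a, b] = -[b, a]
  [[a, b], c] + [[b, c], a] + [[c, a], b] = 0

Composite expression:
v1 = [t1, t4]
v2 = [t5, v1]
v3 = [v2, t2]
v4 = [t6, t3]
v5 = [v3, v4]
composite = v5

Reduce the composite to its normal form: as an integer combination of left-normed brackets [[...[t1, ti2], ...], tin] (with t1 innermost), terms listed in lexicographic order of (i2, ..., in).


[[[[[t1, t4], t5], t2], t3], t6] - [[[[[t1, t4], t5], t2], t6], t3]

Expand each bracket as ab - ba; the t1-initial words give the coefficients.
Composite bracket: [[[t5, [t1, t4]], t2], [t6, t3]]
The bracket unfolds into 32 signed words via [a, b] = ab - ba (2^5 = 32).
Keep just the words that open with t1:
  from t1t4t5t2t3t6, sign +1: term +[[[[[t1, t4], t5], t2], t3], t6]
  from t1t4t5t2t6t3, sign -1: term -[[[[[t1, t4], t5], t2], t6], t3]


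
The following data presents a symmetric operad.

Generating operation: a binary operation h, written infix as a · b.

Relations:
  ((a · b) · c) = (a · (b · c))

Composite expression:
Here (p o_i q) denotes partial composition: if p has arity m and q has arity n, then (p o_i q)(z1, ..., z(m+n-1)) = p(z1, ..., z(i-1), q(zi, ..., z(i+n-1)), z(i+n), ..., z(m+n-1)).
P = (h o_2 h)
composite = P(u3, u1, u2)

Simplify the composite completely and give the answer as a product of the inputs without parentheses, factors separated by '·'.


u3 · u1 · u2

Under associativity of h, the answer is the u's in reading order.
(u1 · u2) unparenthesizes to u1 · u2
(u3 · (u1 · u2)) unparenthesizes to u3 · u1 · u2
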